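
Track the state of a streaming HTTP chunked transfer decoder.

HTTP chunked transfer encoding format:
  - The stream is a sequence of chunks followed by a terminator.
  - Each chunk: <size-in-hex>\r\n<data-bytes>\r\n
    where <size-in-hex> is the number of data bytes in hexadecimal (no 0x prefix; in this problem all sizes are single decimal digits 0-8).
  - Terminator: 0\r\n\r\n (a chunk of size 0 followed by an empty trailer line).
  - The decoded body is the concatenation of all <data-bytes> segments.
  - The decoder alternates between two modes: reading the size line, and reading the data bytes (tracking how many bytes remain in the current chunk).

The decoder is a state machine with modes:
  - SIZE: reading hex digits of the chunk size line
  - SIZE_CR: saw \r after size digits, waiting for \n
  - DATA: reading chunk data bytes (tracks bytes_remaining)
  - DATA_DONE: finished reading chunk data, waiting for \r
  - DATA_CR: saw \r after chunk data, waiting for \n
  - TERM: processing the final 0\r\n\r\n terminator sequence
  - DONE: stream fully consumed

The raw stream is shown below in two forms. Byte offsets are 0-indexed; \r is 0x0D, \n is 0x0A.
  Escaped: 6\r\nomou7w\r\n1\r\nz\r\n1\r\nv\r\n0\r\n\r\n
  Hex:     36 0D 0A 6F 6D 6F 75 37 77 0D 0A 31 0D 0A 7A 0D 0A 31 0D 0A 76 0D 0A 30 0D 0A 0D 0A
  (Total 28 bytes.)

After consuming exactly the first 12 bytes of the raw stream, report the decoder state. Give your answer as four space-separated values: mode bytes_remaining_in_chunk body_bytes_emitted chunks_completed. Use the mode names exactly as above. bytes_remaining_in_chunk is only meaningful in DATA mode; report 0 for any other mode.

Byte 0 = '6': mode=SIZE remaining=0 emitted=0 chunks_done=0
Byte 1 = 0x0D: mode=SIZE_CR remaining=0 emitted=0 chunks_done=0
Byte 2 = 0x0A: mode=DATA remaining=6 emitted=0 chunks_done=0
Byte 3 = 'o': mode=DATA remaining=5 emitted=1 chunks_done=0
Byte 4 = 'm': mode=DATA remaining=4 emitted=2 chunks_done=0
Byte 5 = 'o': mode=DATA remaining=3 emitted=3 chunks_done=0
Byte 6 = 'u': mode=DATA remaining=2 emitted=4 chunks_done=0
Byte 7 = '7': mode=DATA remaining=1 emitted=5 chunks_done=0
Byte 8 = 'w': mode=DATA_DONE remaining=0 emitted=6 chunks_done=0
Byte 9 = 0x0D: mode=DATA_CR remaining=0 emitted=6 chunks_done=0
Byte 10 = 0x0A: mode=SIZE remaining=0 emitted=6 chunks_done=1
Byte 11 = '1': mode=SIZE remaining=0 emitted=6 chunks_done=1

Answer: SIZE 0 6 1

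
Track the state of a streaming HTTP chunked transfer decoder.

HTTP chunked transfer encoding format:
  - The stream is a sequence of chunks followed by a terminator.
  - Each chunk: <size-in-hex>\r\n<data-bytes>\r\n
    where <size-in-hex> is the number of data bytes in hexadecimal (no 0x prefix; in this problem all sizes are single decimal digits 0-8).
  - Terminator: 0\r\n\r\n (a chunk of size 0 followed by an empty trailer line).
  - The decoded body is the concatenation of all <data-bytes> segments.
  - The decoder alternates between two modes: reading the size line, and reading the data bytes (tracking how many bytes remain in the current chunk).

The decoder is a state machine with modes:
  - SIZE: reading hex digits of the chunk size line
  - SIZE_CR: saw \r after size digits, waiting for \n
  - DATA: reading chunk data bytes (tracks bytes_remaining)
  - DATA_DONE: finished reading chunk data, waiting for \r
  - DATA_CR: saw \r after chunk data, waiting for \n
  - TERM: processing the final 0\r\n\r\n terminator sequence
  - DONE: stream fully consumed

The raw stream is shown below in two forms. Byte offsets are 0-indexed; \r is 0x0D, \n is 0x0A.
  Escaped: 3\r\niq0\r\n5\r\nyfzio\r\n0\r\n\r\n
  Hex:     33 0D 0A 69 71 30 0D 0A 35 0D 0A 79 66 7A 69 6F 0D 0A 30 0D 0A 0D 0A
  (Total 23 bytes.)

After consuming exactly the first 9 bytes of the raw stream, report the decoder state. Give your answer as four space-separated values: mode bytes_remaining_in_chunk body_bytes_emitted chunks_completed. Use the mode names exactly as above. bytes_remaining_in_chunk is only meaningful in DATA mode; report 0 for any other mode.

Byte 0 = '3': mode=SIZE remaining=0 emitted=0 chunks_done=0
Byte 1 = 0x0D: mode=SIZE_CR remaining=0 emitted=0 chunks_done=0
Byte 2 = 0x0A: mode=DATA remaining=3 emitted=0 chunks_done=0
Byte 3 = 'i': mode=DATA remaining=2 emitted=1 chunks_done=0
Byte 4 = 'q': mode=DATA remaining=1 emitted=2 chunks_done=0
Byte 5 = '0': mode=DATA_DONE remaining=0 emitted=3 chunks_done=0
Byte 6 = 0x0D: mode=DATA_CR remaining=0 emitted=3 chunks_done=0
Byte 7 = 0x0A: mode=SIZE remaining=0 emitted=3 chunks_done=1
Byte 8 = '5': mode=SIZE remaining=0 emitted=3 chunks_done=1

Answer: SIZE 0 3 1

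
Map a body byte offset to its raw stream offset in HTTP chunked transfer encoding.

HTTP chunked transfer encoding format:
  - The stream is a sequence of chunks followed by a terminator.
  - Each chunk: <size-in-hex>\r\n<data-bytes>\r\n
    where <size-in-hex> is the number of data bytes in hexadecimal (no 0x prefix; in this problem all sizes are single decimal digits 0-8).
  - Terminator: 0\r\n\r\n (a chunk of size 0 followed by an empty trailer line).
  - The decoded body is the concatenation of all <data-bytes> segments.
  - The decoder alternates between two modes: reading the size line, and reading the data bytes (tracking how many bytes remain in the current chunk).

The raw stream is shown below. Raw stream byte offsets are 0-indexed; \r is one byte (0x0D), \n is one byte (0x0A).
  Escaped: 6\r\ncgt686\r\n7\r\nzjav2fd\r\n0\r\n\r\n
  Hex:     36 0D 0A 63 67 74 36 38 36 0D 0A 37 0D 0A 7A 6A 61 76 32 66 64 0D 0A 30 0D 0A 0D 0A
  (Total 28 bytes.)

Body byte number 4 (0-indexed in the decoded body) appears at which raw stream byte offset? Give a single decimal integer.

Answer: 7

Derivation:
Chunk 1: stream[0..1]='6' size=0x6=6, data at stream[3..9]='cgt686' -> body[0..6], body so far='cgt686'
Chunk 2: stream[11..12]='7' size=0x7=7, data at stream[14..21]='zjav2fd' -> body[6..13], body so far='cgt686zjav2fd'
Chunk 3: stream[23..24]='0' size=0 (terminator). Final body='cgt686zjav2fd' (13 bytes)
Body byte 4 at stream offset 7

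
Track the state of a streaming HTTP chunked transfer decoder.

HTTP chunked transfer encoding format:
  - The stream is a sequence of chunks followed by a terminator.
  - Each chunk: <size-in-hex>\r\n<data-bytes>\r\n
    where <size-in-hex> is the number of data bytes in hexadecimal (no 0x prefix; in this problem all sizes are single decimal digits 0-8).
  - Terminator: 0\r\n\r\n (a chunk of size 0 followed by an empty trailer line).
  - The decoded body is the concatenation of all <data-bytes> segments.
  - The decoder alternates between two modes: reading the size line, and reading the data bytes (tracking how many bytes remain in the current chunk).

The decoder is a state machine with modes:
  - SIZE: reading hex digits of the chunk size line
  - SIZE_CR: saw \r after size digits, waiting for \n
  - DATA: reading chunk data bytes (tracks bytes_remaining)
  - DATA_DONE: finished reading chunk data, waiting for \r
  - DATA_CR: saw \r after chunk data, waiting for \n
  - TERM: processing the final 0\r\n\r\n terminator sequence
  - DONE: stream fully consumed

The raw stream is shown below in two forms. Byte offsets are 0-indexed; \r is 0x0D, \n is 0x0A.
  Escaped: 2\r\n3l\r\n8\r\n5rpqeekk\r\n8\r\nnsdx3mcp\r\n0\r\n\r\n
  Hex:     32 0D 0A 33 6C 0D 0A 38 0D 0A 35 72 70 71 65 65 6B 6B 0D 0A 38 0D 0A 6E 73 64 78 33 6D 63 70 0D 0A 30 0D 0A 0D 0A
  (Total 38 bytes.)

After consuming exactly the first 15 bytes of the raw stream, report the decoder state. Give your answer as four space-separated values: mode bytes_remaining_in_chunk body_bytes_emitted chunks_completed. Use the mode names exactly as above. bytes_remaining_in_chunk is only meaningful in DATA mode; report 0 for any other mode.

Answer: DATA 3 7 1

Derivation:
Byte 0 = '2': mode=SIZE remaining=0 emitted=0 chunks_done=0
Byte 1 = 0x0D: mode=SIZE_CR remaining=0 emitted=0 chunks_done=0
Byte 2 = 0x0A: mode=DATA remaining=2 emitted=0 chunks_done=0
Byte 3 = '3': mode=DATA remaining=1 emitted=1 chunks_done=0
Byte 4 = 'l': mode=DATA_DONE remaining=0 emitted=2 chunks_done=0
Byte 5 = 0x0D: mode=DATA_CR remaining=0 emitted=2 chunks_done=0
Byte 6 = 0x0A: mode=SIZE remaining=0 emitted=2 chunks_done=1
Byte 7 = '8': mode=SIZE remaining=0 emitted=2 chunks_done=1
Byte 8 = 0x0D: mode=SIZE_CR remaining=0 emitted=2 chunks_done=1
Byte 9 = 0x0A: mode=DATA remaining=8 emitted=2 chunks_done=1
Byte 10 = '5': mode=DATA remaining=7 emitted=3 chunks_done=1
Byte 11 = 'r': mode=DATA remaining=6 emitted=4 chunks_done=1
Byte 12 = 'p': mode=DATA remaining=5 emitted=5 chunks_done=1
Byte 13 = 'q': mode=DATA remaining=4 emitted=6 chunks_done=1
Byte 14 = 'e': mode=DATA remaining=3 emitted=7 chunks_done=1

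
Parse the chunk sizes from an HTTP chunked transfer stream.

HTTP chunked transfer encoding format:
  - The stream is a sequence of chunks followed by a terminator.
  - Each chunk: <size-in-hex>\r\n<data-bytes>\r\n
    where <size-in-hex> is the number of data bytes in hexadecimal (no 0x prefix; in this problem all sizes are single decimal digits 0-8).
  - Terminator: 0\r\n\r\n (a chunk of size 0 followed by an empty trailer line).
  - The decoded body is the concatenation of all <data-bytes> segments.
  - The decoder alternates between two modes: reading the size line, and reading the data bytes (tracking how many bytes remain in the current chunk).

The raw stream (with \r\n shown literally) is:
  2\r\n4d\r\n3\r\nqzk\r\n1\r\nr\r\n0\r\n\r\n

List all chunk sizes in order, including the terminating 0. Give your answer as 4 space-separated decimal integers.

Answer: 2 3 1 0

Derivation:
Chunk 1: stream[0..1]='2' size=0x2=2, data at stream[3..5]='4d' -> body[0..2], body so far='4d'
Chunk 2: stream[7..8]='3' size=0x3=3, data at stream[10..13]='qzk' -> body[2..5], body so far='4dqzk'
Chunk 3: stream[15..16]='1' size=0x1=1, data at stream[18..19]='r' -> body[5..6], body so far='4dqzkr'
Chunk 4: stream[21..22]='0' size=0 (terminator). Final body='4dqzkr' (6 bytes)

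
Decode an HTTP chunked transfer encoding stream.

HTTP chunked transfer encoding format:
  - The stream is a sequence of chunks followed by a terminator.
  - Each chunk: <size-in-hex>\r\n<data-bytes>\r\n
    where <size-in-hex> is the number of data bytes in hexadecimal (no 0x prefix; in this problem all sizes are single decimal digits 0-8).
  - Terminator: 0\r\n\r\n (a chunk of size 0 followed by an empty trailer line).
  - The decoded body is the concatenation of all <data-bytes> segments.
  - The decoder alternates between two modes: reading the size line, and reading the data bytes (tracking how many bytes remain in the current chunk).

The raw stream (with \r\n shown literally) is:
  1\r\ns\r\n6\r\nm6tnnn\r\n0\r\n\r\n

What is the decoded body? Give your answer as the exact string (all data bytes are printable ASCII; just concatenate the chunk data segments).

Chunk 1: stream[0..1]='1' size=0x1=1, data at stream[3..4]='s' -> body[0..1], body so far='s'
Chunk 2: stream[6..7]='6' size=0x6=6, data at stream[9..15]='m6tnnn' -> body[1..7], body so far='sm6tnnn'
Chunk 3: stream[17..18]='0' size=0 (terminator). Final body='sm6tnnn' (7 bytes)

Answer: sm6tnnn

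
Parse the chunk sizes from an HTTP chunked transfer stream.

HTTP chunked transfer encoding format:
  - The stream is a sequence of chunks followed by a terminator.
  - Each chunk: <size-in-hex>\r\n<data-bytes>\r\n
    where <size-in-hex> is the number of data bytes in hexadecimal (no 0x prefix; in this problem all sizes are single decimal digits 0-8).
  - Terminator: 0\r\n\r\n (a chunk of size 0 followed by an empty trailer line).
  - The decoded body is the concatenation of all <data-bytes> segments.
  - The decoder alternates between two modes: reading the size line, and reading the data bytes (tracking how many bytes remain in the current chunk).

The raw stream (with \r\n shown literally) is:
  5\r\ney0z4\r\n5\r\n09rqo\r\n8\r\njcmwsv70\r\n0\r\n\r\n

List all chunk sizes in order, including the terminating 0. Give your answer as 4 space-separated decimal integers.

Answer: 5 5 8 0

Derivation:
Chunk 1: stream[0..1]='5' size=0x5=5, data at stream[3..8]='ey0z4' -> body[0..5], body so far='ey0z4'
Chunk 2: stream[10..11]='5' size=0x5=5, data at stream[13..18]='09rqo' -> body[5..10], body so far='ey0z409rqo'
Chunk 3: stream[20..21]='8' size=0x8=8, data at stream[23..31]='jcmwsv70' -> body[10..18], body so far='ey0z409rqojcmwsv70'
Chunk 4: stream[33..34]='0' size=0 (terminator). Final body='ey0z409rqojcmwsv70' (18 bytes)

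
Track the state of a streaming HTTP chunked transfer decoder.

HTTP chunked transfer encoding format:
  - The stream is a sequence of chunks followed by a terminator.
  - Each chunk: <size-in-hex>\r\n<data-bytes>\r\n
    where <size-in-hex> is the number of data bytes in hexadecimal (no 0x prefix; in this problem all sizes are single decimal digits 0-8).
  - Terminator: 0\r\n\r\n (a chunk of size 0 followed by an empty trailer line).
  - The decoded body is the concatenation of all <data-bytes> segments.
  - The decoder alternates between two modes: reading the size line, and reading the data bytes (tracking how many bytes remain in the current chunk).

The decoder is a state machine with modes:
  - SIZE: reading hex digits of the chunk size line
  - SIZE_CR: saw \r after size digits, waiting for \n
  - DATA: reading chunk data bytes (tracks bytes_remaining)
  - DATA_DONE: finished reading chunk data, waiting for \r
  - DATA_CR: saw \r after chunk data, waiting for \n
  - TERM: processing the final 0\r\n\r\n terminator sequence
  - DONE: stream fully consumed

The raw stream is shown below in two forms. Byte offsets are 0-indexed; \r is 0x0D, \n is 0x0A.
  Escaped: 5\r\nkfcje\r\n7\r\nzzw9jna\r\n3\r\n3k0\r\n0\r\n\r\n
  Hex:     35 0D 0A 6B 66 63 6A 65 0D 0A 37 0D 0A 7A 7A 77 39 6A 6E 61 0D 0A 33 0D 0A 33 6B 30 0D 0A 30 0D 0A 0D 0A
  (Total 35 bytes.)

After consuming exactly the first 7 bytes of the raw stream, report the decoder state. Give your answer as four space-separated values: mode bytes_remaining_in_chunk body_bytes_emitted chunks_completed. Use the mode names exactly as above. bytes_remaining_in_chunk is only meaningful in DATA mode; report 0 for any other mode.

Answer: DATA 1 4 0

Derivation:
Byte 0 = '5': mode=SIZE remaining=0 emitted=0 chunks_done=0
Byte 1 = 0x0D: mode=SIZE_CR remaining=0 emitted=0 chunks_done=0
Byte 2 = 0x0A: mode=DATA remaining=5 emitted=0 chunks_done=0
Byte 3 = 'k': mode=DATA remaining=4 emitted=1 chunks_done=0
Byte 4 = 'f': mode=DATA remaining=3 emitted=2 chunks_done=0
Byte 5 = 'c': mode=DATA remaining=2 emitted=3 chunks_done=0
Byte 6 = 'j': mode=DATA remaining=1 emitted=4 chunks_done=0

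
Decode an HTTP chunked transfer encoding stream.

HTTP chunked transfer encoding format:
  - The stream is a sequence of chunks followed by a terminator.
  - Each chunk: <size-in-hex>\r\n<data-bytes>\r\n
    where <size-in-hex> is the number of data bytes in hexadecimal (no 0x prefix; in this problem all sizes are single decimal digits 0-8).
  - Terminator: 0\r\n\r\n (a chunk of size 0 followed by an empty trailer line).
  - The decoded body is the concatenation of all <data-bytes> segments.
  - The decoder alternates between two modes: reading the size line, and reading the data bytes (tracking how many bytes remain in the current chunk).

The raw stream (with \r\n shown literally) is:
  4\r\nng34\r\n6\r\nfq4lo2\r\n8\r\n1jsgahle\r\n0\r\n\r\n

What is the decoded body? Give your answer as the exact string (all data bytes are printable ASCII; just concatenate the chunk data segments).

Chunk 1: stream[0..1]='4' size=0x4=4, data at stream[3..7]='ng34' -> body[0..4], body so far='ng34'
Chunk 2: stream[9..10]='6' size=0x6=6, data at stream[12..18]='fq4lo2' -> body[4..10], body so far='ng34fq4lo2'
Chunk 3: stream[20..21]='8' size=0x8=8, data at stream[23..31]='1jsgahle' -> body[10..18], body so far='ng34fq4lo21jsgahle'
Chunk 4: stream[33..34]='0' size=0 (terminator). Final body='ng34fq4lo21jsgahle' (18 bytes)

Answer: ng34fq4lo21jsgahle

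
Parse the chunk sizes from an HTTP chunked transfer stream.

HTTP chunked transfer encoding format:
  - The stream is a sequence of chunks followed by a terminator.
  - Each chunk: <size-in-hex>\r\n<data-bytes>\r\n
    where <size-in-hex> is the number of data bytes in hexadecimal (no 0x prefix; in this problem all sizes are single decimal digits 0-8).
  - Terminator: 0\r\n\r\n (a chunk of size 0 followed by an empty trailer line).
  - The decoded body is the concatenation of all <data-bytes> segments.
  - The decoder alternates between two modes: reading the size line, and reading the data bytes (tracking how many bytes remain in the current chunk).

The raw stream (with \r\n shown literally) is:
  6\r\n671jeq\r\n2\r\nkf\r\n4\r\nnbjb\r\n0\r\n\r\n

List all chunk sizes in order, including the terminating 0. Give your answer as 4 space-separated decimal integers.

Chunk 1: stream[0..1]='6' size=0x6=6, data at stream[3..9]='671jeq' -> body[0..6], body so far='671jeq'
Chunk 2: stream[11..12]='2' size=0x2=2, data at stream[14..16]='kf' -> body[6..8], body so far='671jeqkf'
Chunk 3: stream[18..19]='4' size=0x4=4, data at stream[21..25]='nbjb' -> body[8..12], body so far='671jeqkfnbjb'
Chunk 4: stream[27..28]='0' size=0 (terminator). Final body='671jeqkfnbjb' (12 bytes)

Answer: 6 2 4 0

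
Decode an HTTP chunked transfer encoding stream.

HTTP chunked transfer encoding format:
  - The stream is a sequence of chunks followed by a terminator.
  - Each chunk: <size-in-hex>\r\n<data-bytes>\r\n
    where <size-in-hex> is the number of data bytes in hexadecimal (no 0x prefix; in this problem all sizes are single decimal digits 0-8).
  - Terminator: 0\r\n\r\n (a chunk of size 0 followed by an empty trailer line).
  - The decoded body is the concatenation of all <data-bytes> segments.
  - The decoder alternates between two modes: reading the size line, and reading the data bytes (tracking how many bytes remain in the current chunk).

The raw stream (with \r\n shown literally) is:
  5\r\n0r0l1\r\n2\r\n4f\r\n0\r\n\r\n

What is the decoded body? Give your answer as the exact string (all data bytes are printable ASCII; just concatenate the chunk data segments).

Chunk 1: stream[0..1]='5' size=0x5=5, data at stream[3..8]='0r0l1' -> body[0..5], body so far='0r0l1'
Chunk 2: stream[10..11]='2' size=0x2=2, data at stream[13..15]='4f' -> body[5..7], body so far='0r0l14f'
Chunk 3: stream[17..18]='0' size=0 (terminator). Final body='0r0l14f' (7 bytes)

Answer: 0r0l14f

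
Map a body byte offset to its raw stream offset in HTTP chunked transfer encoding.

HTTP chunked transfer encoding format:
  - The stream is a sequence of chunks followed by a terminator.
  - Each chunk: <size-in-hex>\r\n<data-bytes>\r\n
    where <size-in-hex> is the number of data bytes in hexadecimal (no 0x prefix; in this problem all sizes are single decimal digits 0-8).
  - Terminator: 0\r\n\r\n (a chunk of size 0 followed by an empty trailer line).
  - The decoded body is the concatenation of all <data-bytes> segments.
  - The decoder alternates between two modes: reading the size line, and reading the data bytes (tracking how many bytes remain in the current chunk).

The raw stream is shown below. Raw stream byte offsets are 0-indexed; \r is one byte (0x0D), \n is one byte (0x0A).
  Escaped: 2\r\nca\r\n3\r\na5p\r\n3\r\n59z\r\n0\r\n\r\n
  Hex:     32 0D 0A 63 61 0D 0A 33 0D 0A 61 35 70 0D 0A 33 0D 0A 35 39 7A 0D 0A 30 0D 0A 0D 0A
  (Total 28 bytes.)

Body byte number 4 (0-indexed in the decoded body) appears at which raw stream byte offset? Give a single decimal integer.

Answer: 12

Derivation:
Chunk 1: stream[0..1]='2' size=0x2=2, data at stream[3..5]='ca' -> body[0..2], body so far='ca'
Chunk 2: stream[7..8]='3' size=0x3=3, data at stream[10..13]='a5p' -> body[2..5], body so far='caa5p'
Chunk 3: stream[15..16]='3' size=0x3=3, data at stream[18..21]='59z' -> body[5..8], body so far='caa5p59z'
Chunk 4: stream[23..24]='0' size=0 (terminator). Final body='caa5p59z' (8 bytes)
Body byte 4 at stream offset 12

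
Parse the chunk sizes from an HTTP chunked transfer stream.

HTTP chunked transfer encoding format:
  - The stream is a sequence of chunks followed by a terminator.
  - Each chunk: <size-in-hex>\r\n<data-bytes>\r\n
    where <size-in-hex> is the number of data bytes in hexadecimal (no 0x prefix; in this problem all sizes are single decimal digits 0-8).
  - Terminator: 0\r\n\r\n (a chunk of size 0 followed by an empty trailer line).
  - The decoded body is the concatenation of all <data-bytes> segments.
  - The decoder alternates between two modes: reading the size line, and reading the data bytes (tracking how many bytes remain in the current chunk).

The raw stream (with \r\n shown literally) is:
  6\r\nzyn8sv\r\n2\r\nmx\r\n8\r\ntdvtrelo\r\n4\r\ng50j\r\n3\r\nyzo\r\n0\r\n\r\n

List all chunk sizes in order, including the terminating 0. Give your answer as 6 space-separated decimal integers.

Answer: 6 2 8 4 3 0

Derivation:
Chunk 1: stream[0..1]='6' size=0x6=6, data at stream[3..9]='zyn8sv' -> body[0..6], body so far='zyn8sv'
Chunk 2: stream[11..12]='2' size=0x2=2, data at stream[14..16]='mx' -> body[6..8], body so far='zyn8svmx'
Chunk 3: stream[18..19]='8' size=0x8=8, data at stream[21..29]='tdvtrelo' -> body[8..16], body so far='zyn8svmxtdvtrelo'
Chunk 4: stream[31..32]='4' size=0x4=4, data at stream[34..38]='g50j' -> body[16..20], body so far='zyn8svmxtdvtrelog50j'
Chunk 5: stream[40..41]='3' size=0x3=3, data at stream[43..46]='yzo' -> body[20..23], body so far='zyn8svmxtdvtrelog50jyzo'
Chunk 6: stream[48..49]='0' size=0 (terminator). Final body='zyn8svmxtdvtrelog50jyzo' (23 bytes)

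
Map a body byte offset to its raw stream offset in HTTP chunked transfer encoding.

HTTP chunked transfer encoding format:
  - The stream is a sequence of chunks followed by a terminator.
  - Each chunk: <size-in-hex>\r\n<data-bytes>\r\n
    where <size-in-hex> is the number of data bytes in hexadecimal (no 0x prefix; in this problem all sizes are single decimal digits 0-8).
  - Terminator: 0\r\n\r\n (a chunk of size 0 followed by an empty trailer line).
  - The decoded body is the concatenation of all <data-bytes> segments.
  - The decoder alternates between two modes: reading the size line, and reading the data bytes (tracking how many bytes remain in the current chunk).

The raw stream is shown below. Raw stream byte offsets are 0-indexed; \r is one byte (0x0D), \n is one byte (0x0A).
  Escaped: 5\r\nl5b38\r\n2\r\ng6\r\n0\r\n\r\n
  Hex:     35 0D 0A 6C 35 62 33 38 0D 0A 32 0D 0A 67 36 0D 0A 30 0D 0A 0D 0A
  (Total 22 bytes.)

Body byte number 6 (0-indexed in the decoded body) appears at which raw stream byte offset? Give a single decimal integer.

Chunk 1: stream[0..1]='5' size=0x5=5, data at stream[3..8]='l5b38' -> body[0..5], body so far='l5b38'
Chunk 2: stream[10..11]='2' size=0x2=2, data at stream[13..15]='g6' -> body[5..7], body so far='l5b38g6'
Chunk 3: stream[17..18]='0' size=0 (terminator). Final body='l5b38g6' (7 bytes)
Body byte 6 at stream offset 14

Answer: 14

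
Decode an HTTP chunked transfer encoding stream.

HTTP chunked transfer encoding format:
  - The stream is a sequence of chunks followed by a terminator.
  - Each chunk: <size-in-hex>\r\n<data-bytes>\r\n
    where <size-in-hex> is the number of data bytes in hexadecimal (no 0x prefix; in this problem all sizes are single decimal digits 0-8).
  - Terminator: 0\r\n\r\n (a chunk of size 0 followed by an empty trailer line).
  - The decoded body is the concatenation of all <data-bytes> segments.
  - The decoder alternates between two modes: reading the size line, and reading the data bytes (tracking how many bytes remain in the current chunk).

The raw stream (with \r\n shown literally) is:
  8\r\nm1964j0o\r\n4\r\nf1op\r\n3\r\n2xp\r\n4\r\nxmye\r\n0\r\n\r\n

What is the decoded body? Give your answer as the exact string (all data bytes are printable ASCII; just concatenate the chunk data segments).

Chunk 1: stream[0..1]='8' size=0x8=8, data at stream[3..11]='m1964j0o' -> body[0..8], body so far='m1964j0o'
Chunk 2: stream[13..14]='4' size=0x4=4, data at stream[16..20]='f1op' -> body[8..12], body so far='m1964j0of1op'
Chunk 3: stream[22..23]='3' size=0x3=3, data at stream[25..28]='2xp' -> body[12..15], body so far='m1964j0of1op2xp'
Chunk 4: stream[30..31]='4' size=0x4=4, data at stream[33..37]='xmye' -> body[15..19], body so far='m1964j0of1op2xpxmye'
Chunk 5: stream[39..40]='0' size=0 (terminator). Final body='m1964j0of1op2xpxmye' (19 bytes)

Answer: m1964j0of1op2xpxmye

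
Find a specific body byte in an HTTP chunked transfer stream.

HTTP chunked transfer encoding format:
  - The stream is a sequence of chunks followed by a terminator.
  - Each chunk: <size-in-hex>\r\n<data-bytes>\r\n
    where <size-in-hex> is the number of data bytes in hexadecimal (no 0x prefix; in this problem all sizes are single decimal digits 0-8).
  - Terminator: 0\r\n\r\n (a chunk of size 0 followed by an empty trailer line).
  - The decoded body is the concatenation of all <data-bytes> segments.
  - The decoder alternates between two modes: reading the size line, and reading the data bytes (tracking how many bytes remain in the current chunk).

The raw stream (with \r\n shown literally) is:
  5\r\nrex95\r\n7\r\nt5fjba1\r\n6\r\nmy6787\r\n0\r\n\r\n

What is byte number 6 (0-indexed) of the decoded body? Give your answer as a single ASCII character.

Chunk 1: stream[0..1]='5' size=0x5=5, data at stream[3..8]='rex95' -> body[0..5], body so far='rex95'
Chunk 2: stream[10..11]='7' size=0x7=7, data at stream[13..20]='t5fjba1' -> body[5..12], body so far='rex95t5fjba1'
Chunk 3: stream[22..23]='6' size=0x6=6, data at stream[25..31]='my6787' -> body[12..18], body so far='rex95t5fjba1my6787'
Chunk 4: stream[33..34]='0' size=0 (terminator). Final body='rex95t5fjba1my6787' (18 bytes)
Body byte 6 = '5'

Answer: 5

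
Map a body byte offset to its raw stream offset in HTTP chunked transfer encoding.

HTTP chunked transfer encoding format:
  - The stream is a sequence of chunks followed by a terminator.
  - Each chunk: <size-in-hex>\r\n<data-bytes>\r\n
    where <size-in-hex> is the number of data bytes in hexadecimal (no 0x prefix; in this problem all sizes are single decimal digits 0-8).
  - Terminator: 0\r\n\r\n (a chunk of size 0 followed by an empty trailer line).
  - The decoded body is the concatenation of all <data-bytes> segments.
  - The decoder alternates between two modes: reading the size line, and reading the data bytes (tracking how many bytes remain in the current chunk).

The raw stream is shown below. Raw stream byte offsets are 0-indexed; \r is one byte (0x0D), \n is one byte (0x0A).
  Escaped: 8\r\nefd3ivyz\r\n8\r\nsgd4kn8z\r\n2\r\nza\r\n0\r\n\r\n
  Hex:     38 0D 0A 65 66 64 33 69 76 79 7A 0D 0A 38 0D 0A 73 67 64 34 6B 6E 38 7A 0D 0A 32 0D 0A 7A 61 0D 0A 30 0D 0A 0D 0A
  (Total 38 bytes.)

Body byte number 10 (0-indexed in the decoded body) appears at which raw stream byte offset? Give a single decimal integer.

Chunk 1: stream[0..1]='8' size=0x8=8, data at stream[3..11]='efd3ivyz' -> body[0..8], body so far='efd3ivyz'
Chunk 2: stream[13..14]='8' size=0x8=8, data at stream[16..24]='sgd4kn8z' -> body[8..16], body so far='efd3ivyzsgd4kn8z'
Chunk 3: stream[26..27]='2' size=0x2=2, data at stream[29..31]='za' -> body[16..18], body so far='efd3ivyzsgd4kn8zza'
Chunk 4: stream[33..34]='0' size=0 (terminator). Final body='efd3ivyzsgd4kn8zza' (18 bytes)
Body byte 10 at stream offset 18

Answer: 18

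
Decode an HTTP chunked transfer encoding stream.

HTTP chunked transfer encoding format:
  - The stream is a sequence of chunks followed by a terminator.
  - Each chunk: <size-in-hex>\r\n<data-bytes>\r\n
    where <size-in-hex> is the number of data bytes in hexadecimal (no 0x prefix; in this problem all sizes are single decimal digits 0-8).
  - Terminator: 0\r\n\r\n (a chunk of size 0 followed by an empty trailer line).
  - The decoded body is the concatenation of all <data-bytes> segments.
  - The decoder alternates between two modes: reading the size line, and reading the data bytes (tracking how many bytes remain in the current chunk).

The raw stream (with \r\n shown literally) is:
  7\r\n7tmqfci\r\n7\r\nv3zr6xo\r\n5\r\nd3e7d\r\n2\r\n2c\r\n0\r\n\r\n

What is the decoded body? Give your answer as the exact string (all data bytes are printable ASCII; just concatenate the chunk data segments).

Answer: 7tmqfciv3zr6xod3e7d2c

Derivation:
Chunk 1: stream[0..1]='7' size=0x7=7, data at stream[3..10]='7tmqfci' -> body[0..7], body so far='7tmqfci'
Chunk 2: stream[12..13]='7' size=0x7=7, data at stream[15..22]='v3zr6xo' -> body[7..14], body so far='7tmqfciv3zr6xo'
Chunk 3: stream[24..25]='5' size=0x5=5, data at stream[27..32]='d3e7d' -> body[14..19], body so far='7tmqfciv3zr6xod3e7d'
Chunk 4: stream[34..35]='2' size=0x2=2, data at stream[37..39]='2c' -> body[19..21], body so far='7tmqfciv3zr6xod3e7d2c'
Chunk 5: stream[41..42]='0' size=0 (terminator). Final body='7tmqfciv3zr6xod3e7d2c' (21 bytes)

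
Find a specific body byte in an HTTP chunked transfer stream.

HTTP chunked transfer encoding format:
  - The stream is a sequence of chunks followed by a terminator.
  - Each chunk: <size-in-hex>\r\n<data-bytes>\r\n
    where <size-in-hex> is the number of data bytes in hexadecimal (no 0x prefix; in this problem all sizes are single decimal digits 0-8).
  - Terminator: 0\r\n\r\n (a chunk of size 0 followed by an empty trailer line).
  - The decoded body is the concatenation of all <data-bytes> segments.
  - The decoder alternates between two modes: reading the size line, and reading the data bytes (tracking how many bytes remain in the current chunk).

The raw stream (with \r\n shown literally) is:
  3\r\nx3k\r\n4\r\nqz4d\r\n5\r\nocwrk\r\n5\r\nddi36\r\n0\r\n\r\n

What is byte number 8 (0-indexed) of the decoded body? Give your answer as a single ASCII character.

Answer: c

Derivation:
Chunk 1: stream[0..1]='3' size=0x3=3, data at stream[3..6]='x3k' -> body[0..3], body so far='x3k'
Chunk 2: stream[8..9]='4' size=0x4=4, data at stream[11..15]='qz4d' -> body[3..7], body so far='x3kqz4d'
Chunk 3: stream[17..18]='5' size=0x5=5, data at stream[20..25]='ocwrk' -> body[7..12], body so far='x3kqz4docwrk'
Chunk 4: stream[27..28]='5' size=0x5=5, data at stream[30..35]='ddi36' -> body[12..17], body so far='x3kqz4docwrkddi36'
Chunk 5: stream[37..38]='0' size=0 (terminator). Final body='x3kqz4docwrkddi36' (17 bytes)
Body byte 8 = 'c'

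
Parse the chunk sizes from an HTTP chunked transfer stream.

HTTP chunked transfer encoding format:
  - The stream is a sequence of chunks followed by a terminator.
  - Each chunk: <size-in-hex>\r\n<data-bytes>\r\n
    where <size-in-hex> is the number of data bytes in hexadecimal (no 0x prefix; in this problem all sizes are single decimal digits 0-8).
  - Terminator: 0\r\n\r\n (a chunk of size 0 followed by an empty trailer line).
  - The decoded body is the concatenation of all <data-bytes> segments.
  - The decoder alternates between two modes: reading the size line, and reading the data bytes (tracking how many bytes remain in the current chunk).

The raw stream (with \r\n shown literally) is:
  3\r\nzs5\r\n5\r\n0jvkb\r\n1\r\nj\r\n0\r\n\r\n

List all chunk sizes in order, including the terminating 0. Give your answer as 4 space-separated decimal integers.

Answer: 3 5 1 0

Derivation:
Chunk 1: stream[0..1]='3' size=0x3=3, data at stream[3..6]='zs5' -> body[0..3], body so far='zs5'
Chunk 2: stream[8..9]='5' size=0x5=5, data at stream[11..16]='0jvkb' -> body[3..8], body so far='zs50jvkb'
Chunk 3: stream[18..19]='1' size=0x1=1, data at stream[21..22]='j' -> body[8..9], body so far='zs50jvkbj'
Chunk 4: stream[24..25]='0' size=0 (terminator). Final body='zs50jvkbj' (9 bytes)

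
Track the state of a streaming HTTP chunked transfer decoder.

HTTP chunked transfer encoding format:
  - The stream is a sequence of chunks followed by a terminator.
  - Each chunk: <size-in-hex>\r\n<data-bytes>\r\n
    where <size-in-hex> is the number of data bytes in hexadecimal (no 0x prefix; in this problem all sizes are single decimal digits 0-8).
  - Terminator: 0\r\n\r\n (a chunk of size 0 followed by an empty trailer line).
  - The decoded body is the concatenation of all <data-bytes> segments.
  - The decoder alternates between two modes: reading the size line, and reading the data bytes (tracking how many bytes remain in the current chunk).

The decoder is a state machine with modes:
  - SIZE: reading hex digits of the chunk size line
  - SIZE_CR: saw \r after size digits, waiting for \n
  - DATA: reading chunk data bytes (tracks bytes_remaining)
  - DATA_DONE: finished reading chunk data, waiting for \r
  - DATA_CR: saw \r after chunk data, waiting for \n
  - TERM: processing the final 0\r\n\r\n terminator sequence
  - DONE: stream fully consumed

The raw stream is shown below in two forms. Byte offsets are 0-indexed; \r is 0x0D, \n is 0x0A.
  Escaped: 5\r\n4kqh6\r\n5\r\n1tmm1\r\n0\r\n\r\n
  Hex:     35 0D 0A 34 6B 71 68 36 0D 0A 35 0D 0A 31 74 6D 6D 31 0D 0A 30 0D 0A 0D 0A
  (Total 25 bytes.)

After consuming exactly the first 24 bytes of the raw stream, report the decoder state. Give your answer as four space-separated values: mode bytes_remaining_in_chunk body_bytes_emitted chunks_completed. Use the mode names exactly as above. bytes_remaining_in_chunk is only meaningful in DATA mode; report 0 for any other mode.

Byte 0 = '5': mode=SIZE remaining=0 emitted=0 chunks_done=0
Byte 1 = 0x0D: mode=SIZE_CR remaining=0 emitted=0 chunks_done=0
Byte 2 = 0x0A: mode=DATA remaining=5 emitted=0 chunks_done=0
Byte 3 = '4': mode=DATA remaining=4 emitted=1 chunks_done=0
Byte 4 = 'k': mode=DATA remaining=3 emitted=2 chunks_done=0
Byte 5 = 'q': mode=DATA remaining=2 emitted=3 chunks_done=0
Byte 6 = 'h': mode=DATA remaining=1 emitted=4 chunks_done=0
Byte 7 = '6': mode=DATA_DONE remaining=0 emitted=5 chunks_done=0
Byte 8 = 0x0D: mode=DATA_CR remaining=0 emitted=5 chunks_done=0
Byte 9 = 0x0A: mode=SIZE remaining=0 emitted=5 chunks_done=1
Byte 10 = '5': mode=SIZE remaining=0 emitted=5 chunks_done=1
Byte 11 = 0x0D: mode=SIZE_CR remaining=0 emitted=5 chunks_done=1
Byte 12 = 0x0A: mode=DATA remaining=5 emitted=5 chunks_done=1
Byte 13 = '1': mode=DATA remaining=4 emitted=6 chunks_done=1
Byte 14 = 't': mode=DATA remaining=3 emitted=7 chunks_done=1
Byte 15 = 'm': mode=DATA remaining=2 emitted=8 chunks_done=1
Byte 16 = 'm': mode=DATA remaining=1 emitted=9 chunks_done=1
Byte 17 = '1': mode=DATA_DONE remaining=0 emitted=10 chunks_done=1
Byte 18 = 0x0D: mode=DATA_CR remaining=0 emitted=10 chunks_done=1
Byte 19 = 0x0A: mode=SIZE remaining=0 emitted=10 chunks_done=2
Byte 20 = '0': mode=SIZE remaining=0 emitted=10 chunks_done=2
Byte 21 = 0x0D: mode=SIZE_CR remaining=0 emitted=10 chunks_done=2
Byte 22 = 0x0A: mode=TERM remaining=0 emitted=10 chunks_done=2
Byte 23 = 0x0D: mode=TERM remaining=0 emitted=10 chunks_done=2

Answer: TERM 0 10 2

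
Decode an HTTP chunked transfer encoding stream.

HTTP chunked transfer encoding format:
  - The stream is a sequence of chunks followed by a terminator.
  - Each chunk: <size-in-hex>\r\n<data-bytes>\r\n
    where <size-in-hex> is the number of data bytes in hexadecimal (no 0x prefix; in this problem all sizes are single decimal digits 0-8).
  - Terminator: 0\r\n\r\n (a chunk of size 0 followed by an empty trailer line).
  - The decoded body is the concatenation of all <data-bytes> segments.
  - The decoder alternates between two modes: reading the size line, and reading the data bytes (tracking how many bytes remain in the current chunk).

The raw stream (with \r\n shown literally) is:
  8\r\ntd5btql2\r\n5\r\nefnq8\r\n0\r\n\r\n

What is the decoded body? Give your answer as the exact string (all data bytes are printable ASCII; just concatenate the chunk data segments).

Chunk 1: stream[0..1]='8' size=0x8=8, data at stream[3..11]='td5btql2' -> body[0..8], body so far='td5btql2'
Chunk 2: stream[13..14]='5' size=0x5=5, data at stream[16..21]='efnq8' -> body[8..13], body so far='td5btql2efnq8'
Chunk 3: stream[23..24]='0' size=0 (terminator). Final body='td5btql2efnq8' (13 bytes)

Answer: td5btql2efnq8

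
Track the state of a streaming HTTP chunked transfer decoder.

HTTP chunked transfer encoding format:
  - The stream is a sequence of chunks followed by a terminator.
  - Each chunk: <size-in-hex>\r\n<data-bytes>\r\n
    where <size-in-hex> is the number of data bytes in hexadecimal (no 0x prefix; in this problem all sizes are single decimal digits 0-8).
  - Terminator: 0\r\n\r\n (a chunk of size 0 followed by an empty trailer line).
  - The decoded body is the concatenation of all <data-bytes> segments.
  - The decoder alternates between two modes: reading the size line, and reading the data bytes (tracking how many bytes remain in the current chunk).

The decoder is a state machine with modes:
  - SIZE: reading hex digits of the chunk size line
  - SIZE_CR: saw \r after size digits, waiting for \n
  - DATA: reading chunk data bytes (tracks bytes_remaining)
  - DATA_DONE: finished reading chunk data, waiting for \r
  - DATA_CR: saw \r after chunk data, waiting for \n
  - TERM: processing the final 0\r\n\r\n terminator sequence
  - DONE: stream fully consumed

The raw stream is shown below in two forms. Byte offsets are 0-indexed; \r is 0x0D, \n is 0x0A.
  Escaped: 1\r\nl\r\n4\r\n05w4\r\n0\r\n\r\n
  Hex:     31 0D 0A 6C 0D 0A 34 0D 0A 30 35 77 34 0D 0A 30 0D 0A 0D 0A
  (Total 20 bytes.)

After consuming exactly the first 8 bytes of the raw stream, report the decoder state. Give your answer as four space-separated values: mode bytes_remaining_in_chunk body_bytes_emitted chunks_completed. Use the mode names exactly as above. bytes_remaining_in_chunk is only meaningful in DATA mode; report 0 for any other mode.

Byte 0 = '1': mode=SIZE remaining=0 emitted=0 chunks_done=0
Byte 1 = 0x0D: mode=SIZE_CR remaining=0 emitted=0 chunks_done=0
Byte 2 = 0x0A: mode=DATA remaining=1 emitted=0 chunks_done=0
Byte 3 = 'l': mode=DATA_DONE remaining=0 emitted=1 chunks_done=0
Byte 4 = 0x0D: mode=DATA_CR remaining=0 emitted=1 chunks_done=0
Byte 5 = 0x0A: mode=SIZE remaining=0 emitted=1 chunks_done=1
Byte 6 = '4': mode=SIZE remaining=0 emitted=1 chunks_done=1
Byte 7 = 0x0D: mode=SIZE_CR remaining=0 emitted=1 chunks_done=1

Answer: SIZE_CR 0 1 1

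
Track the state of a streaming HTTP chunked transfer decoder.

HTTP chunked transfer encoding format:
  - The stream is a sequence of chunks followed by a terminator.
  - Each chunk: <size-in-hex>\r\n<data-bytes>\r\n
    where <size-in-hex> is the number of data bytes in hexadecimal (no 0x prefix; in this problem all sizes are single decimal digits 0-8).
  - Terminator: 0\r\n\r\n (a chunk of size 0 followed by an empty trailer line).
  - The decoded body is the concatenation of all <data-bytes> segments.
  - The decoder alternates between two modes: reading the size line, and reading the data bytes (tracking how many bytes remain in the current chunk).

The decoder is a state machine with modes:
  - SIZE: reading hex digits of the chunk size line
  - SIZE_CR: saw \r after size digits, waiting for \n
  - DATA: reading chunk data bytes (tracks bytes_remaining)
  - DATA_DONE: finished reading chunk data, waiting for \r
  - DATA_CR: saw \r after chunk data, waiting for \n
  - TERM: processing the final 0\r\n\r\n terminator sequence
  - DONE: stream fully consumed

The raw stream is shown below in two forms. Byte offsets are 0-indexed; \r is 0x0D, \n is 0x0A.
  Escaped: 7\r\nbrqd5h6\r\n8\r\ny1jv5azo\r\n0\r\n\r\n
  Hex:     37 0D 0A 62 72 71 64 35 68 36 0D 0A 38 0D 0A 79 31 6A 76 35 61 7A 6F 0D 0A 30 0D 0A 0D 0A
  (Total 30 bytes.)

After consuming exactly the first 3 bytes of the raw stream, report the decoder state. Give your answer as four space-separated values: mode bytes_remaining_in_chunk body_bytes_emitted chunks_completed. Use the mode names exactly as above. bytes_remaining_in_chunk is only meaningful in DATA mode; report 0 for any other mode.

Answer: DATA 7 0 0

Derivation:
Byte 0 = '7': mode=SIZE remaining=0 emitted=0 chunks_done=0
Byte 1 = 0x0D: mode=SIZE_CR remaining=0 emitted=0 chunks_done=0
Byte 2 = 0x0A: mode=DATA remaining=7 emitted=0 chunks_done=0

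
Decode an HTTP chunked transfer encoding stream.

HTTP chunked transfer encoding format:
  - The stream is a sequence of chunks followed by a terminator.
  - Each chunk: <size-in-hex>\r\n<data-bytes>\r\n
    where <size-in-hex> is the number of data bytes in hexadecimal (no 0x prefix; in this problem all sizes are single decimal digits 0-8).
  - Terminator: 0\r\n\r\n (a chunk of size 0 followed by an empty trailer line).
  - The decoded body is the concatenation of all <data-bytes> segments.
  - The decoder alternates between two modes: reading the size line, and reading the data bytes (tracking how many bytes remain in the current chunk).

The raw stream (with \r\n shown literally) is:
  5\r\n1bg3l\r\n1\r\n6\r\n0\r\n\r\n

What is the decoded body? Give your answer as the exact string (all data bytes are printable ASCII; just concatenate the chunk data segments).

Answer: 1bg3l6

Derivation:
Chunk 1: stream[0..1]='5' size=0x5=5, data at stream[3..8]='1bg3l' -> body[0..5], body so far='1bg3l'
Chunk 2: stream[10..11]='1' size=0x1=1, data at stream[13..14]='6' -> body[5..6], body so far='1bg3l6'
Chunk 3: stream[16..17]='0' size=0 (terminator). Final body='1bg3l6' (6 bytes)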